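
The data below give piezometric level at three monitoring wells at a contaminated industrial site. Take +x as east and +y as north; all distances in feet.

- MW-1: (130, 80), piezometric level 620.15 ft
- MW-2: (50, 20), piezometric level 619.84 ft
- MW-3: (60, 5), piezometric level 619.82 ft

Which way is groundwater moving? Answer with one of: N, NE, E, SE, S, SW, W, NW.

SW

Three-point gradient (reference MW-1): Δ to MW-2 = (-80, -60, -0.31), Δ to MW-3 = (-70, -75, -0.33).
∂h/∂x = +0.001917, ∂h/∂y = +0.002611 (det = 1800).
Flow = −∇h = (-0.001917 east, -0.002611 north), which points southwest.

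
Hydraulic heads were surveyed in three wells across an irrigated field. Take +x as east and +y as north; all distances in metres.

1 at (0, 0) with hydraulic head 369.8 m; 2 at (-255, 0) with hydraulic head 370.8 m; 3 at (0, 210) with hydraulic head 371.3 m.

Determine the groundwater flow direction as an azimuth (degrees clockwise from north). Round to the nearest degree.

151°

∂h/∂x = (370.8 − 369.8) / (-255 − 0) = -0.003922
∂h/∂y = (371.3 − 369.8) / (210 − 0) = +0.007143
Flow direction (−∇h) has components (+0.003922 E, -0.007143 N).
Azimuth = atan2(E, N) = atan2(+0.003922, -0.007143) = 151.2° ≈ 151°.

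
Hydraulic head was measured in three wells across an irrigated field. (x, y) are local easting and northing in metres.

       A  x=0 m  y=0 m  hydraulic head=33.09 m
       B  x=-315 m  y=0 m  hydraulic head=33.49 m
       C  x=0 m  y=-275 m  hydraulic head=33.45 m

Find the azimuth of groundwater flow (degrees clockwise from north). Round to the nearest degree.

∂h/∂x = (33.49 − 33.09) / (-315 − 0) = -0.001270
∂h/∂y = (33.45 − 33.09) / (-275 − 0) = -0.001309
Flow direction (−∇h) has components (+0.001270 E, +0.001309 N).
Azimuth = atan2(E, N) = atan2(+0.001270, +0.001309) = 44.1° ≈ 044°.

044°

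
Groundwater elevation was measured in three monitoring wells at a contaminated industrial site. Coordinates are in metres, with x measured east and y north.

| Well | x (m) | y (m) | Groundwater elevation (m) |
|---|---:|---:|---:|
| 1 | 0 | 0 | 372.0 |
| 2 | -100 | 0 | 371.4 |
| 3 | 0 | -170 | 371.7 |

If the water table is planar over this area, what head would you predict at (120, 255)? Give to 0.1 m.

∂h/∂x = (371.4 − 372.0) / (-100 − 0) = +0.006000
∂h/∂y = (371.7 − 372.0) / (-170 − 0) = +0.001765
h(120, 255) = 372.0 + (+0.006000)·(120) + (+0.001765)·(255) = 372.0 +0.720 +0.450 = 373.170 m.

373.2 m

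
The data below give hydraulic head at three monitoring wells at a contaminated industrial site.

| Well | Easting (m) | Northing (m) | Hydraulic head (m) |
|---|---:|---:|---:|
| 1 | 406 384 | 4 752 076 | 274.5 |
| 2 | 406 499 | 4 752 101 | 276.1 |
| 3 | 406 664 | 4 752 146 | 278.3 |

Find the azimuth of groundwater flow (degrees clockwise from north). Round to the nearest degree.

303°

Taking 1 as reference: 2−1 = (115, 25, +1.6); 3−1 = (280, 70, +3.8).
Solve a·Δx + b·Δy = Δh: det = 115·70 − 280·25 = 1050.
∂h/∂x = [(+1.6)·70 − (+3.8)·25] / 1050 = +0.01619
∂h/∂y = [115·(+3.8) − 280·(+1.6)] / 1050 = -0.01048
Flow direction (−∇h) has components (-0.01619 E, +0.01048 N).
Azimuth = atan2(E, N) = atan2(-0.01619, +0.01048) = 302.9° ≈ 303°.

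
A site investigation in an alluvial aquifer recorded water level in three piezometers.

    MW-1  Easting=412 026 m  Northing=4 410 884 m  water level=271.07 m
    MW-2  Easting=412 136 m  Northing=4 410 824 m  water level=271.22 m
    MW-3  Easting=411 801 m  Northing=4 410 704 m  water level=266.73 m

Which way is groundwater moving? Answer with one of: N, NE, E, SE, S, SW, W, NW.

SW

Taking MW-1 as reference: MW-2−MW-1 = (110, -60, +0.15); MW-3−MW-1 = (-225, -180, -4.34).
Determinant of the coordinate differences = 110·(-180) − (-225)·(-60) = -33300.
∂h/∂x = [(+0.15)·(-180) − (-4.34)·(-60)] / -33300 = +0.008631
∂h/∂y = [110·(-4.34) − (-225)·(+0.15)] / -33300 = +0.01332
Flow = −∇h = (-0.008631 east, -0.01332 north), which points southwest.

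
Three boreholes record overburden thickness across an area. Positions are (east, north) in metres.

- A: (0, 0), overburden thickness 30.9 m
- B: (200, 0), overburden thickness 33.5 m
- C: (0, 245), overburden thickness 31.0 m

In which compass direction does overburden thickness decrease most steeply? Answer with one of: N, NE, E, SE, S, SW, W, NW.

W

∂d/∂x = (33.5 − 30.9) / (200 − 0) = +0.01300
∂d/∂y = (31.0 − 30.9) / (245 − 0) = +0.0004082
Steepest decrease is along −∇f = (-0.01300 E, -0.0004082 N) → west.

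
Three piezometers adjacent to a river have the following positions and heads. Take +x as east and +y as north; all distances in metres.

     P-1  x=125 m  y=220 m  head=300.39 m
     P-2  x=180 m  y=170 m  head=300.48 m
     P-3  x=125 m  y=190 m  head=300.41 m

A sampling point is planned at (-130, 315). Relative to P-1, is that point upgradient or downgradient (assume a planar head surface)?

Differences from P-1: to P-2 (Δx, Δy, Δh) = (55, -50, +0.09); to P-3 = (0, -30, +0.02).
Determinant of the coordinate differences = 55·(-30) − 0·(-50) = -1650.
∂h/∂x = [(+0.09)·(-30) − (+0.02)·(-50)] / -1650 = +0.001030
∂h/∂y = [55·(+0.02) − 0·(+0.09)] / -1650 = -0.0006667
Head at (-130, 315) = 300.39 + (+0.001030)·(-255) + (-0.0006667)·(95) = 300.06 m.
That is lower than the 300.39 m at P-1, so the point is downgradient.

downgradient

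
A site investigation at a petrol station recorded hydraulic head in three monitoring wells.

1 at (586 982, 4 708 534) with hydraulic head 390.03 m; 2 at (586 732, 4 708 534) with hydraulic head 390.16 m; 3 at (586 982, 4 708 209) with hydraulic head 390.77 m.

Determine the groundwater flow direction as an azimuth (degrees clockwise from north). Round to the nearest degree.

∂h/∂x = (390.16 − 390.03) / (586732 − 586982) = -0.0005200
∂h/∂y = (390.77 − 390.03) / (4708209 − 4708534) = -0.002277
Flow direction (−∇h) has components (+0.0005200 E, +0.002277 N).
Azimuth = atan2(E, N) = atan2(+0.0005200, +0.002277) = 12.9° ≈ 013°.

013°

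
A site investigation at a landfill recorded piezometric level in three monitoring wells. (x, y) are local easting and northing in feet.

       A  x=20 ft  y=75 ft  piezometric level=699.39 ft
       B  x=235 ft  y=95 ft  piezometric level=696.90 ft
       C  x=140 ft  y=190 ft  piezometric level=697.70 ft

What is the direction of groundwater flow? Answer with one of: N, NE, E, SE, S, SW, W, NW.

Taking A as reference: B−A = (215, 20, -2.49); C−A = (120, 115, -1.69).
Solve a·Δx + b·Δy = Δh: det = 215·115 − 120·20 = 22325.
∂h/∂x = [(-2.49)·115 − (-1.69)·20] / 22325 = -0.01131
∂h/∂y = [215·(-1.69) − 120·(-2.49)] / 22325 = -0.002891
Flow = −∇h = (+0.01131 east, +0.002891 north), which points east.

E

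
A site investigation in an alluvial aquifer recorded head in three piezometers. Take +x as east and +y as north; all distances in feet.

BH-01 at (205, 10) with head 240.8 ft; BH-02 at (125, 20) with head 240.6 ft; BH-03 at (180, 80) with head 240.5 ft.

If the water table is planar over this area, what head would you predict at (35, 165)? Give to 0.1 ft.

With h = a·x + b·y + c and BH-01 as origin, the differences give:
  (-80)·a + 10·b = -0.2
  (-25)·a + 70·b = -0.3
Eliminate b (×70 and ×10, subtract): -5350·a = -11.00 → a = ∂h/∂x = +0.002056
Back-substitute: b = ∂h/∂y = -0.003551.
h(35, 165) = 240.8 + (+0.002056)·(-170) + (-0.003551)·(155) = 240.8 -0.350 -0.550 = 239.900 ft.

239.9 ft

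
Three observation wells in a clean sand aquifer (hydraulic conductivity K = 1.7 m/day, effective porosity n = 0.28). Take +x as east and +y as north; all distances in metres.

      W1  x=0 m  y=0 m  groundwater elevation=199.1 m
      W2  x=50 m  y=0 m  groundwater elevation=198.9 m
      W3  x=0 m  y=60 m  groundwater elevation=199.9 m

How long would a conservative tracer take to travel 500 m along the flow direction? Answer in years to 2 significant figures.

16 years

∂h/∂x = (198.9 − 199.1) / (50 − 0) = -0.004000
∂h/∂y = (199.9 − 199.1) / (60 − 0) = +0.01333
|∇h| = √(-0.004000² + 0.01333²) = 0.01392
Seepage velocity v = K·i/n = 1.7 × 0.01392 / 0.28 = 0.08451 m/day.
t = 500 / 0.08451 = 5916 days = 16.2 years.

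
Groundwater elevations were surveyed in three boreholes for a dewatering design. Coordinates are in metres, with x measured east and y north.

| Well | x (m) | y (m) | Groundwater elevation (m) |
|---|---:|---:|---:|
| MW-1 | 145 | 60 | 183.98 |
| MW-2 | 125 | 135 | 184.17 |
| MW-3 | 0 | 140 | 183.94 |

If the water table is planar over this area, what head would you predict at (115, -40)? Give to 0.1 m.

183.6 m

Differences from MW-1: to MW-2 (Δx, Δy, Δh) = (-20, 75, +0.19); to MW-3 = (-145, 80, -0.04).
Solve a·Δx + b·Δy = Δh: det = (-20)·80 − (-145)·75 = 9275.
∂h/∂x = [(+0.19)·80 − (-0.04)·75] / 9275 = +0.001962
∂h/∂y = [(-20)·(-0.04) − (-145)·(+0.19)] / 9275 = +0.003057
h(115, -40) = 183.98 + (+0.001962)·(-30) + (+0.003057)·(-100) = 183.98 -0.059 -0.306 = 183.615 m.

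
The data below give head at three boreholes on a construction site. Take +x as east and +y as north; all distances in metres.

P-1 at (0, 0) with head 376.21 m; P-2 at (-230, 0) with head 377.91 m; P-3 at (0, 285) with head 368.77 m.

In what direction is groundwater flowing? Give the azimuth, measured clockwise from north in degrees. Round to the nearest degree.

016°

∂h/∂x = (377.91 − 376.21) / (-230 − 0) = -0.007391
∂h/∂y = (368.77 − 376.21) / (285 − 0) = -0.02611
Flow direction (−∇h) has components (+0.007391 E, +0.02611 N).
Azimuth = atan2(E, N) = atan2(+0.007391, +0.02611) = 15.8° ≈ 016°.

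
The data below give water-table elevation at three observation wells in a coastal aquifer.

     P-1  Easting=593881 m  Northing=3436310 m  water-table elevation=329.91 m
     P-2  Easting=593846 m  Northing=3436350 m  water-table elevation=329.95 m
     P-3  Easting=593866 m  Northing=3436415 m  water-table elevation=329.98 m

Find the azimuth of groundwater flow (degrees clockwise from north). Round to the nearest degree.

143°

Differences from P-1: to P-2 (Δx, Δy, Δh) = (-35, 40, +0.04); to P-3 = (-15, 105, +0.07).
Solve a·Δx + b·Δy = Δh: det = (-35)·105 − (-15)·40 = -3075.
∂h/∂x = [(+0.04)·105 − (+0.07)·40] / -3075 = -0.0004553
∂h/∂y = [(-35)·(+0.07) − (-15)·(+0.04)] / -3075 = +0.0006016
Flow direction (−∇h) has components (+0.0004553 E, -0.0006016 N).
Azimuth = atan2(E, N) = atan2(+0.0004553, -0.0006016) = 142.9° ≈ 143°.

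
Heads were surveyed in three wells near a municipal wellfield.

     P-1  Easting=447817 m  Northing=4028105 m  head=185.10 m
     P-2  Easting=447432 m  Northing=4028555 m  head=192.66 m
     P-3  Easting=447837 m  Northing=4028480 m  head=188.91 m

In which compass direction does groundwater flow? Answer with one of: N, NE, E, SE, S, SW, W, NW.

Differences from P-1: to P-2 (Δx, Δy, Δh) = (-385, 450, +7.56); to P-3 = (20, 375, +3.81).
Solve a·Δx + b·Δy = Δh: det = (-385)·375 − 20·450 = -153375.
∂h/∂x = [(+7.56)·375 − (+3.81)·450] / -153375 = -0.007306
∂h/∂y = [(-385)·(+3.81) − 20·(+7.56)] / -153375 = +0.01055
Flow = −∇h = (+0.007306 east, -0.01055 north), which points southeast.

SE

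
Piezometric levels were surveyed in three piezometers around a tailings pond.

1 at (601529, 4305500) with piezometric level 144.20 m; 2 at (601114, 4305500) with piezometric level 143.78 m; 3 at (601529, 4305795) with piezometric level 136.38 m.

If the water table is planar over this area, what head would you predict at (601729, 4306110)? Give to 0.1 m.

128.2 m

∂h/∂x = (143.78 − 144.20) / (601114 − 601529) = +0.001012
∂h/∂y = (136.38 − 144.20) / (4305795 − 4305500) = -0.02651
h(601729, 4306110) = 144.20 + (+0.001012)·(200) + (-0.02651)·(610) = 144.20 +0.202 -16.170 = 128.232 m.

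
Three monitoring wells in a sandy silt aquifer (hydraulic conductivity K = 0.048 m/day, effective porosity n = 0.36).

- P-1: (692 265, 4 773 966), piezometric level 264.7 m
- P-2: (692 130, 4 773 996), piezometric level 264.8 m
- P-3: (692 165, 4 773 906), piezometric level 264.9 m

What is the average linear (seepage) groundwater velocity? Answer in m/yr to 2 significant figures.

Taking P-1 as reference: P-2−P-1 = (-135, 30, +0.1); P-3−P-1 = (-100, -60, +0.2).
Determinant of the coordinate differences = (-135)·(-60) − (-100)·30 = 11100.
∂h/∂x = [(+0.1)·(-60) − (+0.2)·30] / 11100 = -0.001081
∂h/∂y = [(-135)·(+0.2) − (-100)·(+0.1)] / 11100 = -0.001532
|∇h| = √(-0.001081² + -0.001532²) = 0.001875
Seepage velocity v = K·i/n = 0.048 × 0.001875 / 0.36 = 0.00025 m/day = 0.09131 m/yr.

0.091 m/yr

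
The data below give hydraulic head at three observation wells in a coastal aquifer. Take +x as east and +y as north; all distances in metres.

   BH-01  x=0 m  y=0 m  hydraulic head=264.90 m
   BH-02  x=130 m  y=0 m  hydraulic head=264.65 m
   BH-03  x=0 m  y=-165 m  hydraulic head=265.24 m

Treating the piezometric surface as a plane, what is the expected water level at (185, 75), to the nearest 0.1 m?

∂h/∂x = (264.65 − 264.90) / (130 − 0) = -0.001923
∂h/∂y = (265.24 − 264.90) / (-165 − 0) = -0.002061
h(185, 75) = 264.90 + (-0.001923)·(185) + (-0.002061)·(75) = 264.90 -0.356 -0.155 = 264.390 m.

264.4 m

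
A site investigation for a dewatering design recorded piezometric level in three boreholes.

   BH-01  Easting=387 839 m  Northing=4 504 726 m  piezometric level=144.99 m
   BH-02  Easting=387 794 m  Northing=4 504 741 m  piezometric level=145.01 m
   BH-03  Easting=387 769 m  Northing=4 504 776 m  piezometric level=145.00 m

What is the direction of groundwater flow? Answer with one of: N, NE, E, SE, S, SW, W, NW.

NE

Differences from BH-01: to BH-02 (Δx, Δy, Δh) = (-45, 15, +0.02); to BH-03 = (-70, 50, +0.01).
Determinant of the coordinate differences = (-45)·50 − (-70)·15 = -1200.
∂h/∂x = [(+0.02)·50 − (+0.01)·15] / -1200 = -0.0007083
∂h/∂y = [(-45)·(+0.01) − (-70)·(+0.02)] / -1200 = -0.0007917
Flow = −∇h = (+0.0007083 east, +0.0007917 north), which points northeast.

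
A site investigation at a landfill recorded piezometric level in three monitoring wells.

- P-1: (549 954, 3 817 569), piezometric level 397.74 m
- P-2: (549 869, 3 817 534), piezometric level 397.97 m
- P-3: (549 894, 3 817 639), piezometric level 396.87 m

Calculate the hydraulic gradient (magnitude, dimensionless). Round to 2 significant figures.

0.011

Three-point gradient (reference P-1): Δ to P-2 = (-85, -35, +0.23), Δ to P-3 = (-60, 70, -0.87).
∂h/∂x = +0.001783, ∂h/∂y = -0.01090 (det = -8050).
|∇h| = √(0.001783² + -0.01090²) = 0.01104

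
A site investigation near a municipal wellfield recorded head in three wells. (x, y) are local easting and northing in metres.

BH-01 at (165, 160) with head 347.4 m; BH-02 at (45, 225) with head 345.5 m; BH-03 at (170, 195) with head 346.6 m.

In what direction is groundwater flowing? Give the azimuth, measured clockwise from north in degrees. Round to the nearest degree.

Three-point gradient (reference BH-01): Δ to BH-02 = (-120, 65, -1.9), Δ to BH-03 = (5, 35, -0.8).
∂h/∂x = +0.003204, ∂h/∂y = -0.02331 (det = -4525).
Flow direction (−∇h) has components (-0.003204 E, +0.02331 N).
Azimuth = atan2(E, N) = atan2(-0.003204, +0.02331) = 352.2° ≈ 352°.

352°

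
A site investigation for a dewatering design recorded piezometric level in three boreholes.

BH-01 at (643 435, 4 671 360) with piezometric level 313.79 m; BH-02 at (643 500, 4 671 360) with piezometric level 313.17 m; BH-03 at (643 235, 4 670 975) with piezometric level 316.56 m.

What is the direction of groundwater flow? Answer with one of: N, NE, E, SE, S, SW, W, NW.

Three-point gradient (reference BH-01): Δ to BH-02 = (65, 0, -0.62), Δ to BH-03 = (-200, -385, +2.77).
∂h/∂x = -0.009538, ∂h/∂y = -0.002240 (det = -25025).
Flow = −∇h = (+0.009538 east, +0.002240 north), which points east.

E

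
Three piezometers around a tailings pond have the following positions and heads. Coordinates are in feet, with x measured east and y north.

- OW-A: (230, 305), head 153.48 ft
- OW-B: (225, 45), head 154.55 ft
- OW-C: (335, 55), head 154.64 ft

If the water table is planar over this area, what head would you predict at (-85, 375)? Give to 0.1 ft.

Taking OW-A as reference: OW-B−OW-A = (-5, -260, +1.07); OW-C−OW-A = (105, -250, +1.16).
Determinant of the coordinate differences = (-5)·(-250) − 105·(-260) = 28550.
∂h/∂x = [(+1.07)·(-250) − (+1.16)·(-260)] / 28550 = +0.001194
∂h/∂y = [(-5)·(+1.16) − 105·(+1.07)] / 28550 = -0.004138
h(-85, 375) = 153.48 + (+0.001194)·(-315) + (-0.004138)·(70) = 153.48 -0.376 -0.290 = 152.814 ft.

152.8 ft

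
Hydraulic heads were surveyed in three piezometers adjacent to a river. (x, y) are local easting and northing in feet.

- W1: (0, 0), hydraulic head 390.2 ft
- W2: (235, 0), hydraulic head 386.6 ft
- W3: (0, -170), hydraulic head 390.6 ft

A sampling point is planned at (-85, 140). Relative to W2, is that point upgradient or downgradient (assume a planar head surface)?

upgradient

∂h/∂x = (386.6 − 390.2) / (235 − 0) = -0.01532
∂h/∂y = (390.6 − 390.2) / (-170 − 0) = -0.002353
Head at (-85, 140) = 390.2 + (-0.01532)·(-85) + (-0.002353)·(140) = 391.17 ft.
That is higher than the 386.6 ft at W2, so the point is upgradient.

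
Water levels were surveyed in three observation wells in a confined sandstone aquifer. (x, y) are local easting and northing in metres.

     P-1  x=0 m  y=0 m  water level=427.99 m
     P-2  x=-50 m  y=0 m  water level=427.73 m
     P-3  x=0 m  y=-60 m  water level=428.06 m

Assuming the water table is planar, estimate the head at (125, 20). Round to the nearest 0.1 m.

428.6 m

∂h/∂x = (427.73 − 427.99) / (-50 − 0) = +0.005200
∂h/∂y = (428.06 − 427.99) / (-60 − 0) = -0.001167
h(125, 20) = 427.99 + (+0.005200)·(125) + (-0.001167)·(20) = 427.99 +0.650 -0.023 = 428.617 m.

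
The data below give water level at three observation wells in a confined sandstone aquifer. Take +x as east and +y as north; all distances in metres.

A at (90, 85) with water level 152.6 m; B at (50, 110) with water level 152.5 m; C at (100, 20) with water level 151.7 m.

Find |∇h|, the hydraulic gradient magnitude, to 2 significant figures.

With h = a·x + b·y + c and A as origin, the differences give:
  (-40)·a + 25·b = -0.1
  10·a + (-65)·b = -0.9
Eliminate b (×(-65) and ×25, subtract): 2350·a = 29.00 → a = ∂h/∂x = +0.01234
Back-substitute: b = ∂h/∂y = +0.01574.
|∇h| = √(0.01234² + 0.01574²) = 0.02

0.020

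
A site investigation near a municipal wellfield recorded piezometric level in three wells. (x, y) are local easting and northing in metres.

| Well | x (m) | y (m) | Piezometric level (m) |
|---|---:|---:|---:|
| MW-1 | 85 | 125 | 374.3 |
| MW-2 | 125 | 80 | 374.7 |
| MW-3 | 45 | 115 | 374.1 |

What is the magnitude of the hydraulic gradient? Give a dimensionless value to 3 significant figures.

0.00694

Taking MW-1 as reference: MW-2−MW-1 = (40, -45, +0.4); MW-3−MW-1 = (-40, -10, -0.2).
Solve a·Δx + b·Δy = Δh: det = 40·(-10) − (-40)·(-45) = -2200.
∂h/∂x = [(+0.4)·(-10) − (-0.2)·(-45)] / -2200 = +0.005909
∂h/∂y = [40·(-0.2) − (-40)·(+0.4)] / -2200 = -0.003636
|∇h| = √(0.005909² + -0.003636²) = 0.006938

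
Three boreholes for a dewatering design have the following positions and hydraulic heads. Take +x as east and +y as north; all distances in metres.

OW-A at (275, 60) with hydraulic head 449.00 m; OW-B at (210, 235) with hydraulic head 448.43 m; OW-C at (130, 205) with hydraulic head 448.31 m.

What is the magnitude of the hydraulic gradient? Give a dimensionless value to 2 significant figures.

0.0034

Three-point gradient (reference OW-A): Δ to OW-B = (-65, 175, -0.57), Δ to OW-C = (-145, 145, -0.69).
∂h/∂x = +0.002389, ∂h/∂y = -0.002370 (det = 15950).
|∇h| = √(0.002389² + -0.002370²) = 0.003365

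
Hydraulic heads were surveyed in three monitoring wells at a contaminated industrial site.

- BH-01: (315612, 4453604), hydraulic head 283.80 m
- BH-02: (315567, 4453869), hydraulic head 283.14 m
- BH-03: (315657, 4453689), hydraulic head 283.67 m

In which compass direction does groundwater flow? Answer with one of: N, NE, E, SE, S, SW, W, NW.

NW

Three-point gradient (reference BH-01): Δ to BH-02 = (-45, 265, -0.66), Δ to BH-03 = (45, 85, -0.13).
∂h/∂x = +0.001375, ∂h/∂y = -0.002257 (det = -15750).
Flow = −∇h = (-0.001375 east, +0.002257 north), which points northwest.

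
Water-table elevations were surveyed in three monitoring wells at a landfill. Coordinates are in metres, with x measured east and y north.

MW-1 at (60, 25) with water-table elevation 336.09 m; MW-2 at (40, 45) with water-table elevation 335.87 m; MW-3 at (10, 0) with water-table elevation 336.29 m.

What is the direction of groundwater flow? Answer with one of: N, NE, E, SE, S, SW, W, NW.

Taking MW-1 as reference: MW-2−MW-1 = (-20, 20, -0.22); MW-3−MW-1 = (-50, -25, +0.20).
Solve a·Δx + b·Δy = Δh: det = (-20)·(-25) − (-50)·20 = 1500.
∂h/∂x = [(-0.22)·(-25) − (+0.20)·20] / 1500 = +0.0010000
∂h/∂y = [(-20)·(+0.20) − (-50)·(-0.22)] / 1500 = -0.010000
Flow = −∇h = (-0.0010000 east, +0.010000 north), which points north.

N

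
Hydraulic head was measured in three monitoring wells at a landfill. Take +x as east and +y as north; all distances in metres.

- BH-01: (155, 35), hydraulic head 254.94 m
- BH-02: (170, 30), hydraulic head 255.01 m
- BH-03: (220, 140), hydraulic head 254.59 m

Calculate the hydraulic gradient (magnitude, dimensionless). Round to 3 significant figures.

With h = a·x + b·y + c and BH-01 as origin, the differences give:
  15·a + (-5)·b = +0.07
  65·a + 105·b = -0.35
Eliminate b (×105 and ×(-5), subtract): 1900·a = 5.600 → a = ∂h/∂x = +0.002947
Back-substitute: b = ∂h/∂y = -0.005158.
|∇h| = √(0.002947² + -0.005158²) = 0.005941

0.00594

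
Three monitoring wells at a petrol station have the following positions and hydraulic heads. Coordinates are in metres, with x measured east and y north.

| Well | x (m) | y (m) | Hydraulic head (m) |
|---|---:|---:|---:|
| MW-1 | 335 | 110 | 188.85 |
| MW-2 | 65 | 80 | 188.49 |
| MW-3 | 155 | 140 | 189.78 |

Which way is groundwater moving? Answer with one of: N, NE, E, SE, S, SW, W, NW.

With h = a·x + b·y + c and MW-1 as origin, the differences give:
  (-270)·a + (-30)·b = -0.36
  (-180)·a + 30·b = +0.93
Eliminate b (×30 and ×(-30), subtract): -13500·a = 17.100 → a = ∂h/∂x = -0.001267
Back-substitute: b = ∂h/∂y = +0.02340.
Flow = −∇h = (+0.001267 east, -0.02340 north), which points south.

S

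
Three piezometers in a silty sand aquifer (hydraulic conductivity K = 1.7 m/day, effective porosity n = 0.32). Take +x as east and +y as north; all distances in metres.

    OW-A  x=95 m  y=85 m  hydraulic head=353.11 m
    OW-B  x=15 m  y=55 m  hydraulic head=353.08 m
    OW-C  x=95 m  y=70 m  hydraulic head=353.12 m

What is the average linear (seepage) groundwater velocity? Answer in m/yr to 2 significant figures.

Three-point gradient (reference OW-A): Δ to OW-B = (-80, -30, -0.03), Δ to OW-C = (0, -15, +0.01).
∂h/∂x = +0.0006250, ∂h/∂y = -0.0006667 (det = 1200).
|∇h| = √(0.0006250² + -0.0006667²) = 0.0009138
Seepage velocity v = K·i/n = 1.7 × 0.0009138 / 0.32 = 0.004855 m/day = 1.773 m/yr.

1.8 m/yr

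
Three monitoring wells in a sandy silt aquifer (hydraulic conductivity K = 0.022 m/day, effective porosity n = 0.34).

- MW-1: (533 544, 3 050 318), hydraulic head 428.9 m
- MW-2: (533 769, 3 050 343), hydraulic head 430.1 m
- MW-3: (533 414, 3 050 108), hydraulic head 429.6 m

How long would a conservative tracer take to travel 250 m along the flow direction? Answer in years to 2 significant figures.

Taking MW-1 as reference: MW-2−MW-1 = (225, 25, +1.2); MW-3−MW-1 = (-130, -210, +0.7).
Solve a·Δx + b·Δy = Δh: det = 225·(-210) − (-130)·25 = -44000.
∂h/∂x = [(+1.2)·(-210) − (+0.7)·25] / -44000 = +0.006125
∂h/∂y = [225·(+0.7) − (-130)·(+1.2)] / -44000 = -0.007125
|∇h| = √(0.006125² + -0.007125²) = 0.009396
Seepage velocity v = K·i/n = 0.022 × 0.009396 / 0.34 = 0.000608 m/day.
t = 250 / 0.000608 = 4.112e+05 days = 1.13e+03 years.

1100 years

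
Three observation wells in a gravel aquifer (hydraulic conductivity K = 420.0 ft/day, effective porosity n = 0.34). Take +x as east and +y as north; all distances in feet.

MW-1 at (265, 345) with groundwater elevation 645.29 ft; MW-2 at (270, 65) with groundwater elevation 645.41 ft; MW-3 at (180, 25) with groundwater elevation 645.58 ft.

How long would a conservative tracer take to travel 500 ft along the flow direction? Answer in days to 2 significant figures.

230 days

Taking MW-1 as reference: MW-2−MW-1 = (5, -280, +0.12); MW-3−MW-1 = (-85, -320, +0.29).
Solve a·Δx + b·Δy = Δh: det = 5·(-320) − (-85)·(-280) = -25400.
∂h/∂x = [(+0.12)·(-320) − (+0.29)·(-280)] / -25400 = -0.001685
∂h/∂y = [5·(+0.29) − (-85)·(+0.12)] / -25400 = -0.0004587
|∇h| = √(-0.001685² + -0.0004587²) = 0.001746
Seepage velocity v = K·i/n = 420.0 × 0.001746 / 0.34 = 2.157 ft/day.
t = 500 / 2.157 = 231.8 days.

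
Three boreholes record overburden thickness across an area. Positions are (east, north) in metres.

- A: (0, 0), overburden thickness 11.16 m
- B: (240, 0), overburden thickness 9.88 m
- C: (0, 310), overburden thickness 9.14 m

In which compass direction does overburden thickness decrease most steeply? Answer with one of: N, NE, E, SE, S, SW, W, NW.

NE

∂d/∂x = (9.88 − 11.16) / (240 − 0) = -0.005333
∂d/∂y = (9.14 − 11.16) / (310 − 0) = -0.006516
Steepest decrease is along −∇f = (+0.005333 E, +0.006516 N) → northeast.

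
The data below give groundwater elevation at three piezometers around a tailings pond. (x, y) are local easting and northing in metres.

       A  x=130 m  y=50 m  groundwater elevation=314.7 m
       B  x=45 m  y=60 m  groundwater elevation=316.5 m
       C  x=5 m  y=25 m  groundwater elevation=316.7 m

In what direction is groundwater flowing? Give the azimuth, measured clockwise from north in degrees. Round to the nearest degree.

130°

With h = a·x + b·y + c and A as origin, the differences give:
  (-85)·a + 10·b = +1.8
  (-125)·a + (-25)·b = +2.0
Eliminate b (×(-25) and ×10, subtract): 3375·a = -65.00 → a = ∂h/∂x = -0.01926
Back-substitute: b = ∂h/∂y = +0.01630.
Flow direction (−∇h) has components (+0.01926 E, -0.01630 N).
Azimuth = atan2(E, N) = atan2(+0.01926, -0.01630) = 130.2° ≈ 130°.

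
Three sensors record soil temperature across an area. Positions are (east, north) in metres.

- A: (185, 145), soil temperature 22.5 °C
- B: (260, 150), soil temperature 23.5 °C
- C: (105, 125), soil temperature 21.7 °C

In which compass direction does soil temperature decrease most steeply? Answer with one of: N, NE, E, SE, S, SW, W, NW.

Taking A as reference: B−A = (75, 5, +1.0); C−A = (-80, -20, -0.8).
Determinant of the coordinate differences = 75·(-20) − (-80)·5 = -1100.
∂T/∂x = [(+1.0)·(-20) − (-0.8)·5] / -1100 = +0.01455
∂T/∂y = [75·(-0.8) − (-80)·(+1.0)] / -1100 = -0.01818
Steepest decrease is along −∇f = (-0.01455 E, +0.01818 N) → northwest.

NW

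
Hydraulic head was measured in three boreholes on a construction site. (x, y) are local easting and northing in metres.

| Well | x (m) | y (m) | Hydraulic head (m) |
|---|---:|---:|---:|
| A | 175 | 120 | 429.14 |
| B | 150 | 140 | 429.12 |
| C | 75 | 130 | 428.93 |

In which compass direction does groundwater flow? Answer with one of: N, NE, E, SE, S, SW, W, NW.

Differences from A: to B (Δx, Δy, Δh) = (-25, 20, -0.02); to C = (-100, 10, -0.21).
Solve a·Δx + b·Δy = Δh: det = (-25)·10 − (-100)·20 = 1750.
∂h/∂x = [(-0.02)·10 − (-0.21)·20] / 1750 = +0.002286
∂h/∂y = [(-25)·(-0.21) − (-100)·(-0.02)] / 1750 = +0.001857
Flow = −∇h = (-0.002286 east, -0.001857 north), which points southwest.

SW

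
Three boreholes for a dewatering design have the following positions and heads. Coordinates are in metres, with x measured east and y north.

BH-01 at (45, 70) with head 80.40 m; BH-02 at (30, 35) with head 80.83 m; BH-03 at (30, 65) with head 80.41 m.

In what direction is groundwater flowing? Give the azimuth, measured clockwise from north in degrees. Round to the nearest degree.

Taking BH-01 as reference: BH-02−BH-01 = (-15, -35, +0.43); BH-03−BH-01 = (-15, -5, +0.01).
Determinant of the coordinate differences = (-15)·(-5) − (-15)·(-35) = -450.
∂h/∂x = [(+0.43)·(-5) − (+0.01)·(-35)] / -450 = +0.004000
∂h/∂y = [(-15)·(+0.01) − (-15)·(+0.43)] / -450 = -0.01400
Flow direction (−∇h) has components (-0.004000 E, +0.01400 N).
Azimuth = atan2(E, N) = atan2(-0.004000, +0.01400) = 344.1° ≈ 344°.

344°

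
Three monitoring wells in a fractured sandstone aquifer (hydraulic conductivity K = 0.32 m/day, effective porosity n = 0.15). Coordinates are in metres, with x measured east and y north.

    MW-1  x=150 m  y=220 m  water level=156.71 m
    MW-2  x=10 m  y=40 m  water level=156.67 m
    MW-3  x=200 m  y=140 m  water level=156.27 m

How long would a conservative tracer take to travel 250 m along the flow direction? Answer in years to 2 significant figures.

65 years

Taking MW-1 as reference: MW-2−MW-1 = (-140, -180, -0.04); MW-3−MW-1 = (50, -80, -0.44).
Solve a·Δx + b·Δy = Δh: det = (-140)·(-80) − 50·(-180) = 20200.
∂h/∂x = [(-0.04)·(-80) − (-0.44)·(-180)] / 20200 = -0.003762
∂h/∂y = [(-140)·(-0.44) − 50·(-0.04)] / 20200 = +0.003149
|∇h| = √(-0.003762² + 0.003149²) = 0.004906
Seepage velocity v = K·i/n = 0.32 × 0.004906 / 0.15 = 0.01047 m/day.
t = 250 / 0.01047 = 2.388e+04 days = 65.4 years.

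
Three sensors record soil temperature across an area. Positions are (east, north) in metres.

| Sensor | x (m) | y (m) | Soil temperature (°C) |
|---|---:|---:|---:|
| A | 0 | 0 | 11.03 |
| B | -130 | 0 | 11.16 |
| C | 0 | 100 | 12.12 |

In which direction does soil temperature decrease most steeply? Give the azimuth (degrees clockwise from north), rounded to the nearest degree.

175°

∂T/∂x = (11.16 − 11.03) / (-130 − 0) = -0.001000
∂T/∂y = (12.12 − 11.03) / (100 − 0) = +0.01090
Steepest decrease is along −∇f: components (+0.001000 E, -0.01090 N).
Azimuth = atan2(+0.001000, -0.01090) = 174.8° ≈ 175°.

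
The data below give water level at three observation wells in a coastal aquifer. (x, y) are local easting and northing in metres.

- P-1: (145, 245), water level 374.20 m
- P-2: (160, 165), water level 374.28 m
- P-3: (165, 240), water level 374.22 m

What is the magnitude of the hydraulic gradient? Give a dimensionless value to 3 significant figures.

0.00116

Taking P-1 as reference: P-2−P-1 = (15, -80, +0.08); P-3−P-1 = (20, -5, +0.02).
Determinant of the coordinate differences = 15·(-5) − 20·(-80) = 1525.
∂h/∂x = [(+0.08)·(-5) − (+0.02)·(-80)] / 1525 = +0.0007869
∂h/∂y = [15·(+0.02) − 20·(+0.08)] / 1525 = -0.0008525
|∇h| = √(0.0007869² + -0.0008525²) = 0.00116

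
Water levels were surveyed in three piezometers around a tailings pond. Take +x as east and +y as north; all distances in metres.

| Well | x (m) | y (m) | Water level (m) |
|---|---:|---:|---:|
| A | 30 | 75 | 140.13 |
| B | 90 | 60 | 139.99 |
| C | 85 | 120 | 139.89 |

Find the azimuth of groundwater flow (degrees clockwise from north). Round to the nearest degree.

056°

Differences from A: to B (Δx, Δy, Δh) = (60, -15, -0.14); to C = (55, 45, -0.24).
Solve a·Δx + b·Δy = Δh: det = 60·45 − 55·(-15) = 3525.
∂h/∂x = [(-0.14)·45 − (-0.24)·(-15)] / 3525 = -0.002809
∂h/∂y = [60·(-0.24) − 55·(-0.14)] / 3525 = -0.001901
Flow direction (−∇h) has components (+0.002809 E, +0.001901 N).
Azimuth = atan2(E, N) = atan2(+0.002809, +0.001901) = 55.9° ≈ 056°.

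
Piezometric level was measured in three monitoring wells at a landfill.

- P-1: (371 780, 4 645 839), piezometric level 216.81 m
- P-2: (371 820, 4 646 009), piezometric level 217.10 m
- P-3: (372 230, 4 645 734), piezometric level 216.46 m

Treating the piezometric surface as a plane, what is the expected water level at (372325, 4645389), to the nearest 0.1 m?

With h = a·x + b·y + c and P-1 as origin, the differences give:
  40·a + 170·b = +0.29
  450·a + (-105)·b = -0.35
Eliminate b (×(-105) and ×170, subtract): -80700·a = 29.050 → a = ∂h/∂x = -0.0003600
Back-substitute: b = ∂h/∂y = +0.001791.
h(372325, 4645389) = 216.81 + (-0.0003600)·(545) + (+0.001791)·(-450) = 216.81 -0.196 -0.806 = 215.808 m.

215.8 m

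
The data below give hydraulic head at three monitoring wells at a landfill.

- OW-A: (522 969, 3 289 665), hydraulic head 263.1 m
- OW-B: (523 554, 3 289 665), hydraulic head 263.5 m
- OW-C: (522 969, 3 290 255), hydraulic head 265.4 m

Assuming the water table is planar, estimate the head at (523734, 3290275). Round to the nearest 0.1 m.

∂h/∂x = (263.5 − 263.1) / (523554 − 522969) = +0.0006838
∂h/∂y = (265.4 − 263.1) / (3290255 − 3289665) = +0.003898
h(523734, 3290275) = 263.1 + (+0.0006838)·(765) + (+0.003898)·(610) = 263.1 +0.523 +2.378 = 266.001 m.

266.0 m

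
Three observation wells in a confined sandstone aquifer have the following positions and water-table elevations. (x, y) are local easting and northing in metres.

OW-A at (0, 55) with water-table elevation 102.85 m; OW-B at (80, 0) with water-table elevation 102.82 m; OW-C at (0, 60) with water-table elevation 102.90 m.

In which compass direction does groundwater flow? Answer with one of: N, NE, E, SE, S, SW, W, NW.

Differences from OW-A: to OW-B (Δx, Δy, Δh) = (80, -55, -0.03); to OW-C = (0, 5, +0.05).
Solve a·Δx + b·Δy = Δh: det = 80·5 − 0·(-55) = 400.
∂h/∂x = [(-0.03)·5 − (+0.05)·(-55)] / 400 = +0.006500
∂h/∂y = [80·(+0.05) − 0·(-0.03)] / 400 = +0.01000
Flow = −∇h = (-0.006500 east, -0.01000 north), which points southwest.

SW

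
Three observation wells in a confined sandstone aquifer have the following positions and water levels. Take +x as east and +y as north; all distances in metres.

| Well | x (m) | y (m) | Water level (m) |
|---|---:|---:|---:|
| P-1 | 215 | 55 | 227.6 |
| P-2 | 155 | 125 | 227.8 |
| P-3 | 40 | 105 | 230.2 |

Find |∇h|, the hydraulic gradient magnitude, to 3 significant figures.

With h = a·x + b·y + c and P-1 as origin, the differences give:
  (-60)·a + 70·b = +0.2
  (-175)·a + 50·b = +2.6
Eliminate b (×50 and ×70, subtract): 9250·a = -172.00 → a = ∂h/∂x = -0.01859
Back-substitute: b = ∂h/∂y = -0.01308.
|∇h| = √(-0.01859² + -0.01308²) = 0.02273

0.0227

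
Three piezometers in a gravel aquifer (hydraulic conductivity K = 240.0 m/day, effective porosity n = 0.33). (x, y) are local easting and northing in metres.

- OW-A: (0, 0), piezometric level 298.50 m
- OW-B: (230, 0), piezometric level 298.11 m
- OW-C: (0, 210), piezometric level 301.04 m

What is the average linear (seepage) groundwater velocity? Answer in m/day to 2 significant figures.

8.9 m/day

∂h/∂x = (298.11 − 298.50) / (230 − 0) = -0.001696
∂h/∂y = (301.04 − 298.50) / (210 − 0) = +0.01210
|∇h| = √(-0.001696² + 0.01210²) = 0.01222
Seepage velocity v = K·i/n = 240.0 × 0.01222 / 0.33 = 8.887 m/day.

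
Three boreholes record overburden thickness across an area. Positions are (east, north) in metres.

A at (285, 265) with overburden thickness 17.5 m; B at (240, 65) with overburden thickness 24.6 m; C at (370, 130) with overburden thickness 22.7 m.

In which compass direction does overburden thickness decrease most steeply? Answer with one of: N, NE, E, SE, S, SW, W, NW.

N

With d = a·x + b·y + c and A as origin, the differences give:
  (-45)·a + (-200)·b = +7.1
  85·a + (-135)·b = +5.2
Eliminate b (×(-135) and ×(-200), subtract): 23075·a = 81.50 → a = ∂d/∂x = +0.003532
Back-substitute: b = ∂d/∂y = -0.03629.
Steepest decrease is along −∇f = (-0.003532 E, +0.03629 N) → north.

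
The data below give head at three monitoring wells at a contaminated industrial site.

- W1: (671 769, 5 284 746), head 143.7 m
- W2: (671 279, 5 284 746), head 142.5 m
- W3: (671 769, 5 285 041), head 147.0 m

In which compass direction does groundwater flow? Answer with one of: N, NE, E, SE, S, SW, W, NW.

∂h/∂x = (142.5 − 143.7) / (671279 − 671769) = +0.002449
∂h/∂y = (147.0 − 143.7) / (5285041 − 5284746) = +0.01119
Flow = −∇h = (-0.002449 east, -0.01119 north), which points south.

S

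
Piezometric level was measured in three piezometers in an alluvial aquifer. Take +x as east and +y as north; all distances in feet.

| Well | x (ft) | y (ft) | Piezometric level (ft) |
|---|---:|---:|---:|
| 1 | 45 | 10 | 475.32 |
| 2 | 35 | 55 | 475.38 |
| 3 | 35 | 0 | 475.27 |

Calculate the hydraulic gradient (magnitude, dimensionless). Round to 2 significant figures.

0.0036

Three-point gradient (reference 1): Δ to 2 = (-10, 45, +0.06), Δ to 3 = (-10, -10, -0.05).
∂h/∂x = +0.003000, ∂h/∂y = +0.002000 (det = 550).
|∇h| = √(0.003000² + 0.002000²) = 0.003606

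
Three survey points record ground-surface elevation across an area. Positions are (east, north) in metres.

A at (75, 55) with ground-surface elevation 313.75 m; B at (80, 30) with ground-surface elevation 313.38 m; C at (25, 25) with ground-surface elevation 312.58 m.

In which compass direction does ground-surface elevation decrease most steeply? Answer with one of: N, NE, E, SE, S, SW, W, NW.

Differences from A: to B (Δx, Δy, Δh) = (5, -25, -0.37); to C = (-50, -30, -1.17).
Solve a·Δx + b·Δy = Δz: det = 5·(-30) − (-50)·(-25) = -1400.
∂z/∂x = [(-0.37)·(-30) − (-1.17)·(-25)] / -1400 = +0.01296
∂z/∂y = [5·(-1.17) − (-50)·(-0.37)] / -1400 = +0.01739
Steepest decrease is along −∇f = (-0.01296 E, -0.01739 N) → southwest.

SW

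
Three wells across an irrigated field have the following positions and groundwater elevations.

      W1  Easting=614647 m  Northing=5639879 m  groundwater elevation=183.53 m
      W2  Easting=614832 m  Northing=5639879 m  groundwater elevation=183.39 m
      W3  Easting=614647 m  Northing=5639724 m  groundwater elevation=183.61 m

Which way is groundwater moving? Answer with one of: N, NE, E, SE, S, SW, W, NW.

∂h/∂x = (183.39 − 183.53) / (614832 − 614647) = -0.0007568
∂h/∂y = (183.61 − 183.53) / (5639724 − 5639879) = -0.0005161
Flow = −∇h = (+0.0007568 east, +0.0005161 north), which points northeast.

NE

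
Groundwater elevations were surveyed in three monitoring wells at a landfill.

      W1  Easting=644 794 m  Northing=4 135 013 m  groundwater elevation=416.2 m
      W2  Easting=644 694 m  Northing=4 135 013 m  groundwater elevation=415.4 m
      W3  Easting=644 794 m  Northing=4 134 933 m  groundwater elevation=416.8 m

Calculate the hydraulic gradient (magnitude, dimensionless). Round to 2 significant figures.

0.011

∂h/∂x = (415.4 − 416.2) / (644694 − 644794) = +0.008000
∂h/∂y = (416.8 − 416.2) / (4134933 − 4135013) = -0.007500
|∇h| = √(0.008000² + -0.007500²) = 0.01097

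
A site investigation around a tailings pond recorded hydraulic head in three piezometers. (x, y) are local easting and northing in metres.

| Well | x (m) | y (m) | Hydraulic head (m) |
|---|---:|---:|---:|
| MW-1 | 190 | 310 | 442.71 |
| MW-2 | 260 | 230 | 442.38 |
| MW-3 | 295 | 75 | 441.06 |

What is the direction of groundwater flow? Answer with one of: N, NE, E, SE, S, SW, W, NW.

SW

Taking MW-1 as reference: MW-2−MW-1 = (70, -80, -0.33); MW-3−MW-1 = (105, -235, -1.65).
Solve a·Δx + b·Δy = Δh: det = 70·(-235) − 105·(-80) = -8050.
∂h/∂x = [(-0.33)·(-235) − (-1.65)·(-80)] / -8050 = +0.006764
∂h/∂y = [70·(-1.65) − 105·(-0.33)] / -8050 = +0.01004
Flow = −∇h = (-0.006764 east, -0.01004 north), which points southwest.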